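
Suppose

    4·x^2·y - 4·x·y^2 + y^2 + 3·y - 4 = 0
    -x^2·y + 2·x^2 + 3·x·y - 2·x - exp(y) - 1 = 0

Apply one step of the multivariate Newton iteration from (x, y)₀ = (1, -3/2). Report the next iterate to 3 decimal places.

At (1, -3/2): F = (-21.250, -4.22313).
Jacobian J = [[8·x·y - 4·y^2, 4·x^2 - 8·x·y + 2·y + 3], [-2·x·y + 4·x + 3·y - 2, -x^2 + 3·x - exp(y)]].
At the point, J = [[-21.000, 16.000], [0.500, 1.77687]] (det J = -45.31427).
Solving J·Δ = −F gives Δ = (0.658, 2.192).
Then the next iterate is (x, y)₁ = (1.658, 0.692).

(1.658, 0.692)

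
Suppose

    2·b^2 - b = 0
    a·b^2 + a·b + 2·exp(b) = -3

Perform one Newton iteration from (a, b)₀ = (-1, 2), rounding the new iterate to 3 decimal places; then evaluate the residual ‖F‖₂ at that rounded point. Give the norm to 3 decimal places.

5.632

At (-1, 2): F = (6.000, 11.77811).
Jacobian J = [[0, 4·b - 1], [b^2 + b, 2·a·b + a + 2·exp(b)]].
At the point, J = [[0.000, 7.000], [6.000, 9.77811]] (det J = -42.000).
Solving J·Δ = −F gives Δ = (-0.566, -0.857).
Then the next iterate is (a, b)₁ = (-1.566, 1.143).
Re-evaluating at (-1.566, 1.143): F = (1.46990, 5.43649), so ‖F‖₂ = 5.632.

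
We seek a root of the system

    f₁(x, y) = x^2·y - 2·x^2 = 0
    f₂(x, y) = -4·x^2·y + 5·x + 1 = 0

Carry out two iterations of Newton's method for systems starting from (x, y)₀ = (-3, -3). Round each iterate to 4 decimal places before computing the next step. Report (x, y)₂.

(-0.5983, -4.1185)

At (-3, -3): F = (-45.0000, 94.0000).
Jacobian J = [[2·x·y - 4·x, x^2], [-8·x·y + 5, -4·x^2]].
At the point, J = [[30.0000, 9.0000], [-67.0000, -36.0000]] (det J = -477.0000).
Solving J·Δ = −F gives Δ = (1.6226, -0.4088).
Then the next iterate is (x, y)₁ = (-1.3774, -3.4088).
Round to (-1.3774, -3.4088) and repeat: F = (-10.261742, 19.982121), J = [[14.900162, 1.897231], [-32.562249, -7.588923]].
Δ = (0.7791, -0.7097), so (x, y)₂ = (-0.5983, -4.1185).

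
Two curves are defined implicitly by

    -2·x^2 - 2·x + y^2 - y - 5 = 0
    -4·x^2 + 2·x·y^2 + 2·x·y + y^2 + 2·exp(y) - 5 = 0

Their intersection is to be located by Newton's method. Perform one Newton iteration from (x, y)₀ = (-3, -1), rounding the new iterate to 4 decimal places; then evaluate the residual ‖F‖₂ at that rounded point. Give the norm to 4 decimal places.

12.0405

At (-3, -1): F = (-15.0000, -39.264241).
Jacobian J = [[-4·x - 2, 2·y - 1], [-8·x + 2·y^2 + 2·y, 4·x·y + 2·x + 2·y + 2·exp(y)]].
At the point, J = [[10.0000, -3.0000], [24.0000, 4.735759]] (det J = 119.357589).
Solving J·Δ = −F gives Δ = (1.5820, 0.2735).
Then the next iterate is (x, y)₁ = (-1.4180, -0.7265).
Re-evaluating at (-1.4180, -0.7265): F = (-4.931146, -10.984390), so ‖F‖₂ = 12.0405.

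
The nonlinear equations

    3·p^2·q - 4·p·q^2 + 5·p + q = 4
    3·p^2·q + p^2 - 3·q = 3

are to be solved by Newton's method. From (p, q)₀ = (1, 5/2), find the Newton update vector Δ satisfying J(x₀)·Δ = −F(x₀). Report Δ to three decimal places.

(0.118, -0.912)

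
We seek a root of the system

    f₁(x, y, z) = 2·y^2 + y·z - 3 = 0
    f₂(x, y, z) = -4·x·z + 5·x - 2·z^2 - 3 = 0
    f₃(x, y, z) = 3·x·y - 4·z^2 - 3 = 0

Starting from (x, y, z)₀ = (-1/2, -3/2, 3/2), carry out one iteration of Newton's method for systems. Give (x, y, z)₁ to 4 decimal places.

(6.0385, -0.5385, -1.8846)

At (-1/2, -3/2, 3/2): F = (-0.7500, -7.0000, -9.7500).
Jacobian J = [[0, 4·y + z, y], [-4·z + 5, 0, -4·x - 4·z], [3·y, 3·x, -8·z]].
At the point, J = [[0.0000, -4.5000, -1.5000], [-1.0000, 0.0000, -4.0000], [-4.5000, -1.5000, -12.0000]] (det J = -29.2500).
Solving J·Δ = −F gives Δ = (6.5385, 0.9615, -3.3846).
Then the next iterate is (x, y, z)₁ = (6.0385, -0.5385, -1.8846).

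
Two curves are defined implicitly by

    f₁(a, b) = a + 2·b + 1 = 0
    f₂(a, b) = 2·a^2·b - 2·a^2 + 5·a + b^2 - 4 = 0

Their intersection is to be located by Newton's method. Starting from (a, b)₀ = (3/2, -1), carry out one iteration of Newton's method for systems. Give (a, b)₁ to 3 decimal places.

At (3/2, -1): F = (0.500, -4.500).
Jacobian J = [[1, 2], [4·a·b - 4·a + 5, 2·a^2 + 2·b]].
At the point, J = [[1.000, 2.000], [-7.000, 2.500]] (det J = 16.500).
Solving J·Δ = −F gives Δ = (-0.621, 0.061).
Then the next iterate is (a, b)₁ = (0.879, -0.939).

(0.879, -0.939)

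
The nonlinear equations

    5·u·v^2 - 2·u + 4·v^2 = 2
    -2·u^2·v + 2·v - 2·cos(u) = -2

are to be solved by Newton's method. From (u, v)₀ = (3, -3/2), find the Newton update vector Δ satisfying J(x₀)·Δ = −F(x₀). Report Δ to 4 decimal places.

At (3, -3/2): F = (34.7500, 27.979985).
Jacobian J = [[5·v^2 - 2, 10·u·v + 8·v], [-4·u·v + 2·sin(u), -2·u^2 + 2]].
At the point, J = [[9.2500, -57.0000], [18.282240, -16.0000]] (det J = 894.087681).
Solving J·Δ = −F gives Δ = (-1.1619, 0.4211).

(-1.1619, 0.4211)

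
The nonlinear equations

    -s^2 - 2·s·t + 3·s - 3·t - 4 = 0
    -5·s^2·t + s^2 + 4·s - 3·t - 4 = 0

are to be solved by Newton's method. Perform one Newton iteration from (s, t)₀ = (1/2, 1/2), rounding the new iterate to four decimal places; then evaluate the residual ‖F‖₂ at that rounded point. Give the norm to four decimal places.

3.5754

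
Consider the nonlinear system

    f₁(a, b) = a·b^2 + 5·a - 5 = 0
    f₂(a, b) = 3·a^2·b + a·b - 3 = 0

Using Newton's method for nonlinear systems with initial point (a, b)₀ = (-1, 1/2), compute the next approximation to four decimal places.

At (-1, 1/2): F = (-10.2500, -2.0000).
Jacobian J = [[b^2 + 5, 2·a·b], [6·a·b + b, 3·a^2 + a]].
At the point, J = [[5.2500, -1.0000], [-2.5000, 2.0000]] (det J = 8.0000).
Solving J·Δ = −F gives Δ = (2.8125, 4.5156).
Then the next iterate is (a, b)₁ = (1.8125, 5.0156).

(1.8125, 5.0156)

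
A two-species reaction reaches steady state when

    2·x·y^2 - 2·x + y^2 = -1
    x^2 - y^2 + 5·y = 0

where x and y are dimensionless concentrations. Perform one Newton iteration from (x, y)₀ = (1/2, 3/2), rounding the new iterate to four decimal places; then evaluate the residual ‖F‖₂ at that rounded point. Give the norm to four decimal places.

5290.6555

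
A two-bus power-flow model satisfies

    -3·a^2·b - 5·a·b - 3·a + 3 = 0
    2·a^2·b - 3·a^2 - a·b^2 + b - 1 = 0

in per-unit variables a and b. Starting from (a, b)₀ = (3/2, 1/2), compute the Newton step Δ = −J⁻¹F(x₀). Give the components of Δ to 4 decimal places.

(-0.8608, -0.0012)

At (3/2, 1/2): F = (-8.6250, -5.3750).
Jacobian J = [[-6·a·b - 5·b - 3, -3·a^2 - 5·a], [4·a·b - 6·a - b^2, 2·a^2 - 2·a·b + 1]].
At the point, J = [[-10.0000, -14.2500], [-6.2500, 4.0000]] (det J = -129.0625).
Solving J·Δ = −F gives Δ = (-0.8608, -0.0012).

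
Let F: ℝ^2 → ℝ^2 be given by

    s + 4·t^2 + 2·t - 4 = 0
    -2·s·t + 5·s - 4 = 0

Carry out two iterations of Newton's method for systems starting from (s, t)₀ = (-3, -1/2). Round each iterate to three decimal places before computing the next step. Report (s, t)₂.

At (-3, -1/2): F = (-7.000, -22.000).
Jacobian J = [[1, 8·t + 2], [-2·t + 5, -2·s]].
At the point, J = [[1.000, -2.000], [6.000, 6.000]] (det J = 18.000).
Solving J·Δ = −F gives Δ = (4.778, -1.111).
Then the next iterate is (s, t)₁ = (1.778, -1.611).
Round to (1.778, -1.611) and repeat: F = (4.93728, 10.61872), J = [[1.000, -10.888], [8.222, -3.556]].
Δ = (-1.141, 0.349), so (s, t)₂ = (0.637, -1.262).

(0.637, -1.262)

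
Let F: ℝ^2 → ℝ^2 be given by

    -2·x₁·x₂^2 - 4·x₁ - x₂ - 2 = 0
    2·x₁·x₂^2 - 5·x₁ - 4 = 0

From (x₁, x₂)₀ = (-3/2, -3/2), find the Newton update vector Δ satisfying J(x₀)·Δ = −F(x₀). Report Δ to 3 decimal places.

At (-3/2, -3/2): F = (12.250, -3.250).
Jacobian J = [[-2·x₂^2 - 4, -4·x₁·x₂ - 1], [2·x₂^2 - 5, 4·x₁·x₂]].
At the point, J = [[-8.500, -10.000], [-0.500, 9.000]] (det J = -81.500).
Solving J·Δ = −F gives Δ = (0.954, 0.414).

(0.954, 0.414)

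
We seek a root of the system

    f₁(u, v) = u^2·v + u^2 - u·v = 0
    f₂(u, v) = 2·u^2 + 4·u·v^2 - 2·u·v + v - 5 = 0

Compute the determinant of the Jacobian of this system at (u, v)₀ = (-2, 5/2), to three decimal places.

505.500

J = [[2·u·v + 2·u - v, u^2 - u], [4·u + 4·v^2 - 2·v, 8·u·v - 2·u + 1]].
At the point, J = [[-16.500, 6.000], [12.000, -35.000]].
det J = 505.500.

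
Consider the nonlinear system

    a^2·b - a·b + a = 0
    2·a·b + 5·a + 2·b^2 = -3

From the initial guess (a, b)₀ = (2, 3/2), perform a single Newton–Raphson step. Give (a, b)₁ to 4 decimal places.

At (2, 3/2): F = (5.0000, 23.5000).
Jacobian J = [[2·a·b - b + 1, a^2 - a], [2·b + 5, 2·a + 4·b]].
At the point, J = [[5.5000, 2.0000], [8.0000, 10.0000]] (det J = 39.0000).
Solving J·Δ = −F gives Δ = (-0.0769, -2.2885).
Then the next iterate is (a, b)₁ = (1.9231, -0.7885).

(1.9231, -0.7885)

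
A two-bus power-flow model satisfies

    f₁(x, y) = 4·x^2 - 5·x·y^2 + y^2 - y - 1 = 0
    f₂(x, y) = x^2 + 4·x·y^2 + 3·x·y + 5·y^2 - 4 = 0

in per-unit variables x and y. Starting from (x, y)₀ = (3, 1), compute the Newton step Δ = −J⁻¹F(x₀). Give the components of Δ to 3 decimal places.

(-1.473, -0.276)

At (3, 1): F = (20.000, 31.000).
Jacobian J = [[8·x - 5·y^2, -10·x·y + 2·y - 1], [2·x + 4·y^2 + 3·y, 8·x·y + 3·x + 10·y]].
At the point, J = [[19.000, -29.000], [13.000, 43.000]] (det J = 1194.000).
Solving J·Δ = −F gives Δ = (-1.473, -0.276).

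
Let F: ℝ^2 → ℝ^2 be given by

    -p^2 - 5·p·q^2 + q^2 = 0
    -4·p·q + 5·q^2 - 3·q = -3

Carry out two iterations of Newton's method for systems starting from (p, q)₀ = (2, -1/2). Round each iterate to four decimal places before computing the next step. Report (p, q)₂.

At (2, -1/2): F = (-6.2500, 9.7500).
Jacobian J = [[-2·p - 5·q^2, -10·p·q + 2·q], [-4·q, -4·p + 10·q - 3]].
At the point, J = [[-5.2500, 9.0000], [2.0000, -16.0000]] (det J = 66.0000).
Solving J·Δ = −F gives Δ = (-0.1856, 0.5862).
Then the next iterate is (p, q)₁ = (1.8144, 0.0862).
Round to (1.8144, 0.0862) and repeat: F = (-3.352026, 2.152947), J = [[-3.665952, -1.391613], [-0.3448, -9.3956]].
Δ = (-1.0155, 0.2664), so (p, q)₂ = (0.7989, 0.3526).

(0.7989, 0.3526)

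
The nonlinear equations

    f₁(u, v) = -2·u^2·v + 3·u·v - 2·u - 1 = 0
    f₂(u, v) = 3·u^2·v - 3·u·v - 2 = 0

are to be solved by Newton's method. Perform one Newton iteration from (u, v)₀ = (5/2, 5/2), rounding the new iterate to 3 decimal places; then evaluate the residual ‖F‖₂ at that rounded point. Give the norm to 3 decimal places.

At (5/2, 5/2): F = (-18.500, 26.125).
Jacobian J = [[-4·u·v + 3·v - 2, -2·u^2 + 3·u], [6·u·v - 3·v, 3·u^2 - 3·u]].
At the point, J = [[-19.500, -5.000], [30.000, 11.250]] (det J = -69.375).
Solving J·Δ = −F gives Δ = (-1.117, 0.657).
Then the next iterate is (u, v)₁ = (1.383, 3.157).
Re-evaluating at (1.383, 3.157): F = (-2.74433, 3.01668), so ‖F‖₂ = 4.078.

4.078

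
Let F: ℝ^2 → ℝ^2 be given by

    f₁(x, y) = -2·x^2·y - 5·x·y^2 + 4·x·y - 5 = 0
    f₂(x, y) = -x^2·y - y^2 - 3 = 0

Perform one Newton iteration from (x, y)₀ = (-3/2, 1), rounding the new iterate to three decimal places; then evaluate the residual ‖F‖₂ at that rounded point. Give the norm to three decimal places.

At (-3/2, 1): F = (-8.000, -6.250).
Jacobian J = [[-4·x·y - 5·y^2 + 4·y, -2·x^2 - 10·x·y + 4·x], [-2·x·y, -x^2 - 2·y]].
At the point, J = [[5.000, 4.500], [3.000, -4.250]] (det J = -34.750).
Solving J·Δ = −F gives Δ = (1.788, -0.209).
Then the next iterate is (x, y)₁ = (0.288, 0.791).
Re-evaluating at (0.288, 0.791): F = (-5.12097, -3.69129), so ‖F‖₂ = 6.313.

6.313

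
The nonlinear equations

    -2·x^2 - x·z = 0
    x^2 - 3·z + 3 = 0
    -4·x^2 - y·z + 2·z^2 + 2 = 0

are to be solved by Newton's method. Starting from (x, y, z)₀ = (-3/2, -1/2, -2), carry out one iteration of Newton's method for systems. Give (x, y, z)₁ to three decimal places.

(-1.212, 10.750, 1.462)

At (-3/2, -1/2, -2): F = (-7.500, 11.250, 0.000).
Jacobian J = [[-4·x - z, 0, -x], [2·x, 0, -3], [-8·x, -z, -y + 4·z]].
At the point, J = [[8.000, 0.000, 1.500], [-3.000, 0.000, -3.000], [12.000, 2.000, -7.500]] (det J = 39.000).
Solving J·Δ = −F gives Δ = (0.288, 11.250, 3.462).
Then the next iterate is (x, y, z)₁ = (-1.212, 10.750, 1.462).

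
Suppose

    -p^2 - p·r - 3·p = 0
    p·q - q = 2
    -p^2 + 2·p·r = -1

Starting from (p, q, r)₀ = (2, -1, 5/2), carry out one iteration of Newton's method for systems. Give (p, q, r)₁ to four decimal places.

At (2, -1, 5/2): F = (-15.0000, -3.0000, 7.0000).
Jacobian J = [[-2·p - r - 3, 0, -p], [q, p - 1, 0], [-2·p + 2·r, 0, 2·p]].
At the point, J = [[-9.5000, 0.0000, -2.0000], [-1.0000, 1.0000, 0.0000], [1.0000, 0.0000, 4.0000]] (det J = -36.0000).
Solving J·Δ = −F gives Δ = (-1.2778, 1.7222, -1.4306).
Then the next iterate is (p, q, r)₁ = (0.7222, 0.7222, 1.0694).

(0.7222, 0.7222, 1.0694)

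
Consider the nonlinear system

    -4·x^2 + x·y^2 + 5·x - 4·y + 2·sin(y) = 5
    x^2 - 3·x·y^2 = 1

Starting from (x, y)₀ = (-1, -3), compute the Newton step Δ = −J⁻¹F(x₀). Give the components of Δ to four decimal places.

(0.5122, 0.6748)

At (-1, -3): F = (-11.282240, 27.0000).
Jacobian J = [[-8·x + y^2 + 5, 2·x·y + 2·cos(y) - 4], [2·x - 3·y^2, -6·x·y]].
At the point, J = [[22.0000, 0.020015], [-29.0000, -18.0000]] (det J = -395.419565).
Solving J·Δ = −F gives Δ = (0.5122, 0.6748).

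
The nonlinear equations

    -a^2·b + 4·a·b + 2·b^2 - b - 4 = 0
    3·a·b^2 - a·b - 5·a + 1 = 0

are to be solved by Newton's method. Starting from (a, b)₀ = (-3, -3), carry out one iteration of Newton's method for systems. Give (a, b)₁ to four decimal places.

(-0.6233, -2.7442)

At (-3, -3): F = (80.0000, -74.0000).
Jacobian J = [[-2·a·b + 4·b, -a^2 + 4·a + 4·b - 1], [3·b^2 - b - 5, 6·a·b - a]].
At the point, J = [[-30.0000, -34.0000], [25.0000, 57.0000]] (det J = -860.0000).
Solving J·Δ = −F gives Δ = (2.3767, 0.2558).
Then the next iterate is (a, b)₁ = (-0.6233, -2.7442).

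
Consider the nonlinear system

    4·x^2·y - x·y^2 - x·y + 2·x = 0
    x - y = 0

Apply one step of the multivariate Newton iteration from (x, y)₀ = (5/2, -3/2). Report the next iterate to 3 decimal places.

At (5/2, -3/2): F = (-34.375, 4.000).
Jacobian J = [[8·x·y - y^2 - y + 2, 4·x^2 - 2·x·y - x], [1, -1]].
At the point, J = [[-28.750, 30.000], [1.000, -1.000]] (det J = -1.250).
Solving J·Δ = −F gives Δ = (-68.500, -64.500).
Then the next iterate is (x, y)₁ = (-66.000, -66.000).

(-66.000, -66.000)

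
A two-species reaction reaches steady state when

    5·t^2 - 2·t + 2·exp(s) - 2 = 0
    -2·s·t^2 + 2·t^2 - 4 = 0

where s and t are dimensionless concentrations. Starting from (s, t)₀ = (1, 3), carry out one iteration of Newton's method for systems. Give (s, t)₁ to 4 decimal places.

At (1, 3): F = (42.436564, -4.0000).
Jacobian J = [[2·exp(s), 10·t - 2], [-2·t^2, -4·s·t + 4·t]].
At the point, J = [[5.436564, 28.0000], [-18.0000, 0.0000]] (det J = 504.0000).
Solving J·Δ = −F gives Δ = (-0.2222, -1.4724).
Then the next iterate is (s, t)₁ = (0.7778, 1.5276).

(0.7778, 1.5276)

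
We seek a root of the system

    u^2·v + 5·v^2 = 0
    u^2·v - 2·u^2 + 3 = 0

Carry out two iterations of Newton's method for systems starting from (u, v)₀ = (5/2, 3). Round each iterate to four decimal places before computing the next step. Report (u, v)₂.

At (5/2, 3): F = (63.7500, 9.2500).
Jacobian J = [[2·u·v, u^2 + 10·v], [2·u·v - 4·u, u^2]].
At the point, J = [[15.0000, 36.2500], [5.0000, 6.2500]] (det J = -87.5000).
Solving J·Δ = −F gives Δ = (0.7214, -2.0571).
Then the next iterate is (u, v)₁ = (3.2214, 0.9429).
Round to (3.2214, 0.9429) and repeat: F = (14.230169, -7.969969), J = [[6.074916, 19.806418], [-6.810684, 10.377418]].
Δ = (-1.5436, -0.2450), so (u, v)₂ = (1.6778, 0.6979).

(1.6778, 0.6979)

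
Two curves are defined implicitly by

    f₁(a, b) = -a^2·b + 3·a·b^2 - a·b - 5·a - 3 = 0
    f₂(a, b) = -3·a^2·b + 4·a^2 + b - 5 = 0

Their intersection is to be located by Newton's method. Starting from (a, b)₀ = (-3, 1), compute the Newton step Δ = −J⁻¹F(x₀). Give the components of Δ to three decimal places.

(0.892, -0.014)

At (-3, 1): F = (-3.000, 5.000).
Jacobian J = [[-2·a·b + 3·b^2 - b - 5, -a^2 + 6·a·b - a], [-6·a·b + 8·a, -3·a^2 + 1]].
At the point, J = [[3.000, -24.000], [-6.000, -26.000]] (det J = -222.000).
Solving J·Δ = −F gives Δ = (0.892, -0.014).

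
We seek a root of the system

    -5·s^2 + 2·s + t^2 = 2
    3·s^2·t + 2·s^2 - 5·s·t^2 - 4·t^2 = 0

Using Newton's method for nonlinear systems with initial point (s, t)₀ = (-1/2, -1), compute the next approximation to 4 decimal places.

At (-1/2, -1): F = (-3.2500, -1.7500).
Jacobian J = [[-10·s + 2, 2·t], [6·s·t + 4·s - 5·t^2, 3·s^2 - 10·s·t - 8·t]].
At the point, J = [[7.0000, -2.0000], [-4.0000, 3.7500]] (det J = 18.2500).
Solving J·Δ = −F gives Δ = (0.8596, 1.3836).
Then the next iterate is (s, t)₁ = (0.3596, 0.3836).

(0.3596, 0.3836)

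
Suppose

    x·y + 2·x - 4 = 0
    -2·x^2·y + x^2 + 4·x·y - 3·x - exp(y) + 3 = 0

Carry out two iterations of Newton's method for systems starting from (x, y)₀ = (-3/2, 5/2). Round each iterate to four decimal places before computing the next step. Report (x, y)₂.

At (-3/2, 5/2): F = (-10.7500, -28.682494).
Jacobian J = [[y + 2, x], [-4·x·y + 2·x + 4·y - 3, -2·x^2 + 4·x - exp(y)]].
At the point, J = [[4.5000, -1.5000], [19.0000, -22.682494]] (det J = -73.571223).
Solving J·Δ = −F gives Δ = (2.7295, 1.0219).
Then the next iterate is (x, y)₁ = (1.2295, 3.5219).
Round to (1.2295, 3.5219) and repeat: F = (2.789176, -26.352708), J = [[5.5219, 1.2295], [-3.774104, -31.954020]].
Δ = (-0.3302, -0.7857), so (x, y)₂ = (0.8993, 2.7362).

(0.8993, 2.7362)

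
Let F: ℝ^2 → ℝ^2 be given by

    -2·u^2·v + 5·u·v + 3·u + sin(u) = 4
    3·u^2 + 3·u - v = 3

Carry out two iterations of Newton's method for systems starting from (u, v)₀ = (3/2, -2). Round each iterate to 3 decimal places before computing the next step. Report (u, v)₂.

(0.700, 0.493)

At (3/2, -2): F = (-4.50251, 10.250).
Jacobian J = [[-4·u·v + 5·v + cos(u) + 3, -2·u^2 + 5·u], [6·u + 3, -1]].
At the point, J = [[5.07074, 3.000], [12.000, -1.000]] (det J = -41.07074).
Solving J·Δ = −F gives Δ = (-0.639, 2.581).
Then the next iterate is (u, v)₁ = (0.861, 0.581).
Round to (0.861, 0.581) and repeat: F = (0.98128, 1.22596), J = [[4.55572, 2.82236], [8.166, -1.000]].
Δ = (-0.161, -0.088), so (u, v)₂ = (0.700, 0.493).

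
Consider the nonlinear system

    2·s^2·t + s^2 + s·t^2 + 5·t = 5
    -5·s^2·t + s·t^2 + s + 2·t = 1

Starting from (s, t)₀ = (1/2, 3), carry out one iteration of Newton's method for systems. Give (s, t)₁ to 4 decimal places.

At (1/2, 3): F = (16.2500, 6.2500).
Jacobian J = [[4·s·t + 2·s + t^2, 2·s^2 + 2·s·t + 5], [-10·s·t + t^2 + 1, -5·s^2 + 2·s·t + 2]].
At the point, J = [[16.0000, 8.5000], [-5.0000, 3.7500]] (det J = 102.5000).
Solving J·Δ = −F gives Δ = (-0.0762, -1.7683).
Then the next iterate is (s, t)₁ = (0.4238, 1.2317).

(0.4238, 1.2317)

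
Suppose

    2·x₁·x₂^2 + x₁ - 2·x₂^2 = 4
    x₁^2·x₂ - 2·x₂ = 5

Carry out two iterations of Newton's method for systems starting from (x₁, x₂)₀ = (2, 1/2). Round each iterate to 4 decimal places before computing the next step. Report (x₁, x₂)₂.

(4.4862, -1.7656)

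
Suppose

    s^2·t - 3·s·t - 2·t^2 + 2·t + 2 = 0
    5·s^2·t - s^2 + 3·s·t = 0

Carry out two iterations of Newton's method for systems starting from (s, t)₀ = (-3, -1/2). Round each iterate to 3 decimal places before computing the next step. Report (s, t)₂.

At (-3, -1/2): F = (-8.500, -27.000).
Jacobian J = [[2·s·t - 3·t, s^2 - 3·s - 4·t + 2], [10·s·t - 2·s + 3·t, 5·s^2 + 3·s]].
At the point, J = [[4.500, 22.000], [19.500, 36.000]] (det J = -267.000).
Solving J·Δ = −F gives Δ = (1.079, 0.166).
Then the next iterate is (s, t)₁ = (-1.921, -0.334).
Round to (-1.921, -0.334) and repeat: F = (-2.04849, -7.92810), J = [[2.28523, 12.78924], [9.25614, 12.68821]].
Δ = (0.844, 0.009), so (s, t)₂ = (-1.077, -0.325).

(-1.077, -0.325)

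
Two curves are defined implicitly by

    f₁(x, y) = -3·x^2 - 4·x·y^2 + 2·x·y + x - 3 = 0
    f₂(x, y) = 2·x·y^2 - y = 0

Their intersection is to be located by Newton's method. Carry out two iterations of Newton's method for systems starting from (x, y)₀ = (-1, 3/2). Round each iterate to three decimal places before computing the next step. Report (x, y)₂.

At (-1, 3/2): F = (-1.000, -6.000).
Jacobian J = [[-6·x - 4·y^2 + 2·y + 1, -8·x·y + 2·x], [2·y^2, 4·x·y - 1]].
At the point, J = [[1.000, 10.000], [4.500, -7.000]] (det J = -52.000).
Solving J·Δ = −F gives Δ = (1.288, -0.029).
Then the next iterate is (x, y)₁ = (0.288, 1.471).
Round to (0.288, 1.471) and repeat: F = (-4.60628, -0.22463), J = [[-6.44136, -2.81318], [4.32768, 0.69459]].
Δ = (0.498, -2.777), so (x, y)₂ = (0.786, -1.306).

(0.786, -1.306)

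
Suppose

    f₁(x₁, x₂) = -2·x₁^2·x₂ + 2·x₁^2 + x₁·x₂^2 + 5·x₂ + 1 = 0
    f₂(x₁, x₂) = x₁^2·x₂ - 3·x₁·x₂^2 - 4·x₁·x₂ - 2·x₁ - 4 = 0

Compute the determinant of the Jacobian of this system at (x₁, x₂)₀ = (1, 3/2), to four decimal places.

67.5000

J = [[-4·x₁·x₂ + 4·x₁ + x₂^2, -2·x₁^2 + 2·x₁·x₂ + 5], [2·x₁·x₂ - 3·x₂^2 - 4·x₂ - 2, x₁^2 - 6·x₁·x₂ - 4·x₁]].
At the point, J = [[0.2500, 6.0000], [-11.7500, -12.0000]].
det J = 67.5000.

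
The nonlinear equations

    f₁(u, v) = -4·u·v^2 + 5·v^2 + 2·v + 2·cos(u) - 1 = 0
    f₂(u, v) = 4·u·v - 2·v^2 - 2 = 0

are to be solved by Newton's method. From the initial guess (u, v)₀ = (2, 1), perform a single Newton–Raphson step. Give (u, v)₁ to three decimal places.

(2.642, -0.642)

At (2, 1): F = (-2.83229, 4.000).
Jacobian J = [[-4·v^2 - 2·sin(u), -8·u·v + 10·v + 2], [4·v, 4·u - 4·v]].
At the point, J = [[-5.81859, -4.000], [4.000, 4.000]] (det J = -7.27438).
Solving J·Δ = −F gives Δ = (0.642, -1.642).
Then the next iterate is (u, v)₁ = (2.642, -0.642).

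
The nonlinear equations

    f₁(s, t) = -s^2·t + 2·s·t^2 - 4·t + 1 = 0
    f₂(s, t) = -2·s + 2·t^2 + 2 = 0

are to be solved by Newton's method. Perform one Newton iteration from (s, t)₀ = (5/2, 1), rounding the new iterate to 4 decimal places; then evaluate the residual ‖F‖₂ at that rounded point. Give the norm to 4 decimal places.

1.2990

At (5/2, 1): F = (-4.2500, -1.0000).
Jacobian J = [[-2·s·t + 2·t^2, -s^2 + 4·s·t - 4], [-2, 4·t]].
At the point, J = [[-3.0000, -0.2500], [-2.0000, 4.0000]] (det J = -12.5000).
Solving J·Δ = −F gives Δ = (-1.3800, -0.4400).
Then the next iterate is (s, t)₁ = (1.1200, 0.5600).
Re-evaluating at (1.1200, 0.5600): F = (-1.2400, 0.3872), so ‖F‖₂ = 1.2990.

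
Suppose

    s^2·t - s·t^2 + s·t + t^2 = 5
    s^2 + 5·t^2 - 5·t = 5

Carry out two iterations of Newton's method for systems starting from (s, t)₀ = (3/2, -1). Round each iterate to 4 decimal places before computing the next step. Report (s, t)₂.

(-4.0818, -0.5127)

At (3/2, -1): F = (-9.2500, 7.2500).
Jacobian J = [[2·s·t - t^2 + t, s^2 - 2·s·t + s + 2·t], [2·s, 10·t - 5]].
At the point, J = [[-5.0000, 4.7500], [3.0000, -15.0000]] (det J = 60.7500).
Solving J·Δ = −F gives Δ = (-1.7171, 0.1399).
Then the next iterate is (s, t)₁ = (-0.2171, -0.8601).
Round to (-0.2171, -0.8601) and repeat: F = (-3.953434, 3.046492), J = [[-1.226417, -2.263623], [-0.4342, -13.6010]].
Δ = (-3.8647, 0.3474), so (s, t)₂ = (-4.0818, -0.5127).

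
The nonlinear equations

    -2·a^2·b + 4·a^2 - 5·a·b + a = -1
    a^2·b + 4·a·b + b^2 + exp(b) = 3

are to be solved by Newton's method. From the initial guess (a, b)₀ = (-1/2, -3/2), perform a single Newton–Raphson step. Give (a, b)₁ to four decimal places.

At (-1/2, -3/2): F = (-1.5000, 2.098130).
Jacobian J = [[-4·a·b + 8·a - 5·b + 1, -2·a^2 - 5·a], [2·a·b + 4·b, a^2 + 4·a + 2·b + exp(b)]].
At the point, J = [[1.5000, 2.0000], [-4.5000, -4.526870]] (det J = 2.209695).
Solving J·Δ = −F gives Δ = (-1.1739, 1.6305).
Then the next iterate is (a, b)₁ = (-1.6739, 0.1305).

(-1.6739, 0.1305)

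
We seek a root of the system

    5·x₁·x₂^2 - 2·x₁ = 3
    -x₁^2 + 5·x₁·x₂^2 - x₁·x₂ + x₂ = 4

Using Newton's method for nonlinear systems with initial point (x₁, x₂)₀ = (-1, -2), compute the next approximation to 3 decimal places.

(0.405, -2.214)

At (-1, -2): F = (-21.000, -29.000).
Jacobian J = [[5·x₂^2 - 2, 10·x₁·x₂], [-2·x₁ + 5·x₂^2 - x₂, 10·x₁·x₂ - x₁ + 1]].
At the point, J = [[18.000, 20.000], [24.000, 22.000]] (det J = -84.000).
Solving J·Δ = −F gives Δ = (1.405, -0.214).
Then the next iterate is (x₁, x₂)₁ = (0.405, -2.214).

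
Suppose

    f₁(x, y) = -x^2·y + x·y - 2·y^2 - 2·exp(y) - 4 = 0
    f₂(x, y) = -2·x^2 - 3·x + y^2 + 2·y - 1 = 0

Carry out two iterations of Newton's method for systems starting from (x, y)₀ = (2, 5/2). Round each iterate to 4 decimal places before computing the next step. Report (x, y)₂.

At (2, 5/2): F = (-45.864988, -3.7500).
Jacobian J = [[-2·x·y + y, -x^2 + x - 4·y - 2·exp(y)], [-4·x - 3, 2·y + 2]].
At the point, J = [[-7.5000, -36.364988], [-11.0000, 7.0000]] (det J = -452.514867).
Solving J·Δ = −F gives Δ = (-1.0108, -1.0528).
Then the next iterate is (x, y)₁ = (0.9892, 1.4472).
Round to (0.9892, 1.4472) and repeat: F = (-16.675704, -0.935845), J = [[-1.415940, -14.280506], [-6.9568, 4.8944]].
Δ = (-0.8937, -1.0791), so (x, y)₂ = (0.0955, 0.3681).

(0.0955, 0.3681)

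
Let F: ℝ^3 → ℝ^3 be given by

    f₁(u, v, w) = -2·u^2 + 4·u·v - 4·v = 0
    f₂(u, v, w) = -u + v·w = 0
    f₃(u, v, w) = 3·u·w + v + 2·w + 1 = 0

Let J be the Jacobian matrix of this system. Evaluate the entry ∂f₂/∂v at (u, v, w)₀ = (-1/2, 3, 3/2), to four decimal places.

1.5000

∂f₂/∂v = w.
At (-1/2, 3, 3/2) this is 1.5000.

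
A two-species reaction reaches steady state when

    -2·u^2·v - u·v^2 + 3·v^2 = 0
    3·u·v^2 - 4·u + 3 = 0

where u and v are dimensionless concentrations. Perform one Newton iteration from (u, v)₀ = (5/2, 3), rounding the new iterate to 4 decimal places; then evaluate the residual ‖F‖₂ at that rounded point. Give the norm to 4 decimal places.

20.0278

At (5/2, 3): F = (-33.0000, 60.5000).
Jacobian J = [[-4·u·v - v^2, -2·u^2 - 2·u·v + 6·v], [3·v^2 - 4, 6·u·v]].
At the point, J = [[-39.0000, -9.5000], [23.0000, 45.0000]] (det J = -1536.5000).
Solving J·Δ = −F gives Δ = (-0.5924, -1.0417).
Then the next iterate is (u, v)₁ = (1.9076, 1.9583).
Re-evaluating at (1.9076, 1.9583): F = (-10.062976, 17.316188), so ‖F‖₂ = 20.0278.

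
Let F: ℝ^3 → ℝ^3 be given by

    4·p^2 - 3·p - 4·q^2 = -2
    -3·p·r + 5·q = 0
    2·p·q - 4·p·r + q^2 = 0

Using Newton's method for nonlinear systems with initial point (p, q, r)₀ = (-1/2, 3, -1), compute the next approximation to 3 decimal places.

(1.321, 1.156, -7.497)

At (-1/2, 3, -1): F = (-31.500, 13.500, 4.000).
Jacobian J = [[8·p - 3, -8·q, 0], [-3·r, 5, -3·p], [2·q - 4·r, 2·p + 2·q, -4·p]].
At the point, J = [[-7.000, -24.000, 0.000], [3.000, 5.000, 1.500], [10.000, 5.000, 2.000]] (det J = -233.500).
Solving J·Δ = −F gives Δ = (1.821, -1.844, -6.497).
Then the next iterate is (p, q, r)₁ = (1.321, 1.156, -7.497).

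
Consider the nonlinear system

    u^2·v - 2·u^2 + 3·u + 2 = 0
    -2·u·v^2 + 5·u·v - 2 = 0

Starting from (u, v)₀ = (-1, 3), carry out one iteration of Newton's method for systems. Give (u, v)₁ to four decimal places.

At (-1, 3): F = (0.0000, 1.0000).
Jacobian J = [[2·u·v - 4·u + 3, u^2], [-2·v^2 + 5·v, -4·u·v + 5·u]].
At the point, J = [[1.0000, 1.0000], [-3.0000, 7.0000]] (det J = 10.0000).
Solving J·Δ = −F gives Δ = (0.1000, -0.1000).
Then the next iterate is (u, v)₁ = (-0.9000, 2.9000).

(-0.9000, 2.9000)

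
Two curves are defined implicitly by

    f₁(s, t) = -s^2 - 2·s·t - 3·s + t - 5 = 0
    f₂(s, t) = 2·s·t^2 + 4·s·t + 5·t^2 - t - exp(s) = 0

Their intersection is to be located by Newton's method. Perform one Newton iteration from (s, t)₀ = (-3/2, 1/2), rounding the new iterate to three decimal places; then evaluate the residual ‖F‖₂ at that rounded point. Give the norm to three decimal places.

41.340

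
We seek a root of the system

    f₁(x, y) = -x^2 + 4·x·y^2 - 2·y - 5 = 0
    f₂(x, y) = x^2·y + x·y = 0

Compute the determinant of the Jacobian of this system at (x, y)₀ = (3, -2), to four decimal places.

J = [[-2·x + 4·y^2, 8·x·y - 2], [2·x·y + y, x^2 + x]].
At the point, J = [[10.0000, -50.0000], [-14.0000, 12.0000]].
det J = -580.0000.

-580.0000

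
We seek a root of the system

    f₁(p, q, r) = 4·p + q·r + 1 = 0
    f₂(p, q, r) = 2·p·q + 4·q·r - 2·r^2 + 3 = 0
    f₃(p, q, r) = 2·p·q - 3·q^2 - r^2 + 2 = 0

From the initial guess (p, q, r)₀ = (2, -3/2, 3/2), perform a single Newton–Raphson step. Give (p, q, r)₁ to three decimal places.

At (2, -3/2, 3/2): F = (6.750, -16.500, -13.000).
Jacobian J = [[4, r, q], [2·q, 2·p + 4·r, 4·q - 4·r], [2·q, 2·p - 6·q, -2·r]].
At the point, J = [[4.000, 1.500, -1.500], [-3.000, 10.000, -12.000], [-3.000, 13.000, -3.000]] (det J = 558.000).
Solving J·Δ = −F gives Δ = (-2.038, 0.409, -0.525).
Then the next iterate is (p, q, r)₁ = (-0.038, -1.091, 0.975).

(-0.038, -1.091, 0.975)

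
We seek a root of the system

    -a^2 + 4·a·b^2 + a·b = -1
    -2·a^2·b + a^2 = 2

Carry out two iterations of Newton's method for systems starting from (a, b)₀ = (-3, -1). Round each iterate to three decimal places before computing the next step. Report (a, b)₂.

At (-3, -1): F = (-17.000, 25.000).
Jacobian J = [[-2·a + 4·b^2 + b, 8·a·b + a], [-4·a·b + 2·a, -2·a^2]].
At the point, J = [[9.000, 21.000], [-18.000, -18.000]] (det J = 216.000).
Solving J·Δ = −F gives Δ = (1.014, 0.375).
Then the next iterate is (a, b)₁ = (-1.986, -0.625).
Round to (-1.986, -0.625) and repeat: F = (-4.80607, 6.87444), J = [[4.90950, 7.944], [-8.937, -7.88839]].
Δ = (0.517, 0.285), so (a, b)₂ = (-1.469, -0.340).

(-1.469, -0.340)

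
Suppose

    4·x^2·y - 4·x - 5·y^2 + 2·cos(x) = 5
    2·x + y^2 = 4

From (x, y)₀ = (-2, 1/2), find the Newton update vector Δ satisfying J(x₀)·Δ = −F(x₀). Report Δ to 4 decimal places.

At (-2, 1/2): F = (8.917706, -7.7500).
Jacobian J = [[8·x·y - 2·sin(x) - 4, 4·x^2 - 10·y], [2, 2·y]].
At the point, J = [[-10.181405, 11.0000], [2.0000, 1.0000]] (det J = -32.181405).
Solving J·Δ = −F gives Δ = (2.9262, 1.8977).

(2.9262, 1.8977)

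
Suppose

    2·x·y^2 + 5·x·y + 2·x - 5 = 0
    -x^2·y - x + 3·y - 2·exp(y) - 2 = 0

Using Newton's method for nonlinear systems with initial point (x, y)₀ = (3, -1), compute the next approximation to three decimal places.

At (3, -1): F = (-8.000, 0.26424).
Jacobian J = [[2·y^2 + 5·y + 2, 4·x·y + 5·x], [-2·x·y - 1, -x^2 - 2·exp(y) + 3]].
At the point, J = [[-1.000, 3.000], [5.000, -6.73576]] (det J = -8.26424).
Solving J·Δ = −F gives Δ = (6.424, 4.808).
Then the next iterate is (x, y)₁ = (9.424, 3.808).

(9.424, 3.808)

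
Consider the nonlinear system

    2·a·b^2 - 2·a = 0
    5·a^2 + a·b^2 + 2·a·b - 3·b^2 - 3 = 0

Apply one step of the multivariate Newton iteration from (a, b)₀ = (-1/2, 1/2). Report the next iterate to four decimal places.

(1.6667, -2.0000)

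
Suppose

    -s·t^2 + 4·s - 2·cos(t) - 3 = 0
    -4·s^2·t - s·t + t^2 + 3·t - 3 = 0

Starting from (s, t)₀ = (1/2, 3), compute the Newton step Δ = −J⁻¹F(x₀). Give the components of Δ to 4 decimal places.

(0.0273, -1.3454)

At (1/2, 3): F = (-3.520015, 10.5000).
Jacobian J = [[-t^2 + 4, -2·s·t + 2·sin(t)], [-8·s·t - t, -4·s^2 - s + 2·t + 3]].
At the point, J = [[-5.0000, -2.717760], [-15.0000, 7.5000]] (det J = -78.266400).
Solving J·Δ = −F gives Δ = (0.0273, -1.3454).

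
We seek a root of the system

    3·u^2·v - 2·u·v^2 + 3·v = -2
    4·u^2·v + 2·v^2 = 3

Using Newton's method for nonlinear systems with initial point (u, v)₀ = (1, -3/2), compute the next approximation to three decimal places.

(0.550, -1.048)

At (1, -3/2): F = (-11.500, -4.500).
Jacobian J = [[6·u·v - 2·v^2, 3·u^2 - 4·u·v + 3], [8·u·v, 4·u^2 + 4·v]].
At the point, J = [[-13.500, 12.000], [-12.000, -2.000]] (det J = 171.000).
Solving J·Δ = −F gives Δ = (-0.450, 0.452).
Then the next iterate is (u, v)₁ = (0.550, -1.048).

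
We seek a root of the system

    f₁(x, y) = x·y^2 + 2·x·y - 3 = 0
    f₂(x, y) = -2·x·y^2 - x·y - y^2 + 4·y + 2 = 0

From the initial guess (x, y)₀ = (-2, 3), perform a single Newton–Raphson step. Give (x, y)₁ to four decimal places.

At (-2, 3): F = (-33.0000, 47.0000).
Jacobian J = [[y^2 + 2·y, 2·x·y + 2·x], [-2·y^2 - y, -4·x·y - x - 2·y + 4]].
At the point, J = [[15.0000, -16.0000], [-21.0000, 24.0000]] (det J = 24.0000).
Solving J·Δ = −F gives Δ = (1.6667, -0.5000).
Then the next iterate is (x, y)₁ = (-0.3333, 2.5000).

(-0.3333, 2.5000)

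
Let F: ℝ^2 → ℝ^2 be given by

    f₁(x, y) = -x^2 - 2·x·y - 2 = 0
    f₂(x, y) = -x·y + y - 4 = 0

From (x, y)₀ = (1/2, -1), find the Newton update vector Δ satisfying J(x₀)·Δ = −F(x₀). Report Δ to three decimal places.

(3.417, 2.167)

At (1/2, -1): F = (-1.250, -4.500).
Jacobian J = [[-2·x - 2·y, -2·x], [-y, -x + 1]].
At the point, J = [[1.000, -1.000], [1.000, 0.500]] (det J = 1.500).
Solving J·Δ = −F gives Δ = (3.417, 2.167).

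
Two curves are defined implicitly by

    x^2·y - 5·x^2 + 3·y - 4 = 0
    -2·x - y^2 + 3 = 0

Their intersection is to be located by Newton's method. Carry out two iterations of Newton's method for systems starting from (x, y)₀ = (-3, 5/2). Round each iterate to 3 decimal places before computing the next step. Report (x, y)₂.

At (-3, 5/2): F = (-19.000, 2.750).
Jacobian J = [[2·x·y - 10·x, x^2 + 3], [-2, -2·y]].
At the point, J = [[15.000, 12.000], [-2.000, -5.000]] (det J = -51.000).
Solving J·Δ = −F gives Δ = (1.216, 0.064).
Then the next iterate is (x, y)₁ = (-1.784, 2.564).
Round to (-1.784, 2.564) and repeat: F = (-4.06095, -0.00610), J = [[8.69165, 6.18266], [-2.000, -5.128]].
Δ = (0.648, -0.254), so (x, y)₂ = (-1.136, 2.310).

(-1.136, 2.310)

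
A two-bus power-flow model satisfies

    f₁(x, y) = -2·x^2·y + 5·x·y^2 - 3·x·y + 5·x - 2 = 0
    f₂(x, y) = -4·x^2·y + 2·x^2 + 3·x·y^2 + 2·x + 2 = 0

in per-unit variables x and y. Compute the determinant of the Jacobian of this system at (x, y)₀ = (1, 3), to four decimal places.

181.0000

J = [[-4·x·y + 5·y^2 - 3·y + 5, -2·x^2 + 10·x·y - 3·x], [-8·x·y + 4·x + 3·y^2 + 2, -4·x^2 + 6·x·y]].
At the point, J = [[29.0000, 25.0000], [9.0000, 14.0000]].
det J = 181.0000.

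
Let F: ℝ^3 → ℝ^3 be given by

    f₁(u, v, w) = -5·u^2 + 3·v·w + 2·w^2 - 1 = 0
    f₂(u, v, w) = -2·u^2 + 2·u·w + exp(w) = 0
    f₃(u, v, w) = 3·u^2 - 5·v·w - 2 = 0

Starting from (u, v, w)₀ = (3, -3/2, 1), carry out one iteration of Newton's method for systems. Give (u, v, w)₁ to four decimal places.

At (3, -3/2, 1): F = (-48.5000, -9.281718, 32.5000).
Jacobian J = [[-10·u, 3·w, 3·v + 4·w], [-4·u + 2·w, 0, 2·u + exp(w)], [6·u, -5·w, -5·v]].
At the point, J = [[-30.0000, 3.0000, -0.5000], [-10.0000, 0.0000, 8.718282], [18.0000, -5.0000, 7.5000]] (det J = -636.955056).
Solving J·Δ = −F gives Δ = (-1.6932, -0.9120, -0.8775).
Then the next iterate is (u, v, w)₁ = (1.3068, -2.4120, 0.1225).

(1.3068, -2.4120, 0.1225)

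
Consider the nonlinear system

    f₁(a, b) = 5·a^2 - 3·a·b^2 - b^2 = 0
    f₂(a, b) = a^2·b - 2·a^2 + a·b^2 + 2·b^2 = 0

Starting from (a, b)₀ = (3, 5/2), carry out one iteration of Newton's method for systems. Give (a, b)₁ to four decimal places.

(1.5888, 1.8325)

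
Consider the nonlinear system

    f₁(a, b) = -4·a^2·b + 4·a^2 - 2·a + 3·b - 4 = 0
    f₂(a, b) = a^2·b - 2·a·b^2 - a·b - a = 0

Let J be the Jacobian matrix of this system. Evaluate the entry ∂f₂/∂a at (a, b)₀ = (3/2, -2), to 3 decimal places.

∂f₂/∂a = 2·a·b - 2·b^2 - b - 1.
At (3/2, -2) this is -13.000.

-13.000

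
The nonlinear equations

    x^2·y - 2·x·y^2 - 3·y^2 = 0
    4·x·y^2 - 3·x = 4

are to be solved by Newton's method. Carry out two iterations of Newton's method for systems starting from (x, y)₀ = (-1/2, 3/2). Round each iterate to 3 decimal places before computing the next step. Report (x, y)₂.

At (-1/2, 3/2): F = (-4.125, -7.000).
Jacobian J = [[2·x·y - 2·y^2, x^2 - 4·x·y - 6·y], [4·y^2 - 3, 8·x·y]].
At the point, J = [[-6.000, -5.750], [6.000, -6.000]] (det J = 70.500).
Solving J·Δ = −F gives Δ = (0.220, -0.947).
Then the next iterate is (x, y)₁ = (-0.280, 0.553).
Round to (-0.280, 0.553) and repeat: F = (-0.70282, -3.50251), J = [[-0.92130, -2.62024], [-1.77676, -1.23872]].
Δ = (-2.364, 0.563), so (x, y)₂ = (-2.644, 1.116).

(-2.644, 1.116)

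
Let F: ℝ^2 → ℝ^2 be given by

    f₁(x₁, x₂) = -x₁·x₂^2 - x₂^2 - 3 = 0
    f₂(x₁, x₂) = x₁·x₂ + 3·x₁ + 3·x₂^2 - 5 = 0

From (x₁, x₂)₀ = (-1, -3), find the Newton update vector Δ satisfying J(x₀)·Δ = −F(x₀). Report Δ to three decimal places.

At (-1, -3): F = (-3.000, 22.000).
Jacobian J = [[-x₂^2, -2·x₁·x₂ - 2·x₂], [x₂ + 3, x₁ + 6·x₂]].
At the point, J = [[-9.000, 0.000], [0.000, -19.000]] (det J = 171.000).
Solving J·Δ = −F gives Δ = (-0.333, 1.158).

(-0.333, 1.158)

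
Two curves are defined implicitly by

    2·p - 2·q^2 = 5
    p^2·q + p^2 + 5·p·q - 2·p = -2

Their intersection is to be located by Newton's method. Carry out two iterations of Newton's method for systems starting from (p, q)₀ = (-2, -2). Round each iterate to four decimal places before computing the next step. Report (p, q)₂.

At (-2, -2): F = (-17.0000, 22.0000).
Jacobian J = [[2, -4·q], [2·p·q + 2·p + 5·q - 2, p^2 + 5·p]].
At the point, J = [[2.0000, 8.0000], [-8.0000, -6.0000]] (det J = 52.0000).
Solving J·Δ = −F gives Δ = (1.4231, 1.7692).
Then the next iterate is (p, q)₁ = (-0.5769, -0.2308).
Round to (-0.5769, -0.2308) and repeat: F = (-6.260337, 4.075543), J = [[2.0000, 0.9232], [-4.041503, -2.551686]].
Δ = (8.8991, -12.4977), so (p, q)₂ = (8.3222, -12.7285).

(8.3222, -12.7285)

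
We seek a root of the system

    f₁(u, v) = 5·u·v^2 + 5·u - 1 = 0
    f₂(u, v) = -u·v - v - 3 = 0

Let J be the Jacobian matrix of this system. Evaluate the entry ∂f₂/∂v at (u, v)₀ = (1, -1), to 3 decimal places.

-2.000

∂f₂/∂v = -u - 1.
At (1, -1) this is -2.000.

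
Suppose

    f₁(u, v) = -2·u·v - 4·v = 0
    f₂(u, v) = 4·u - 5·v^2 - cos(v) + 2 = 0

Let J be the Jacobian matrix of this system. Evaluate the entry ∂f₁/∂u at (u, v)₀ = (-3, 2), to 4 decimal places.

-4.0000

∂f₁/∂u = -2·v.
At (-3, 2) this is -4.0000.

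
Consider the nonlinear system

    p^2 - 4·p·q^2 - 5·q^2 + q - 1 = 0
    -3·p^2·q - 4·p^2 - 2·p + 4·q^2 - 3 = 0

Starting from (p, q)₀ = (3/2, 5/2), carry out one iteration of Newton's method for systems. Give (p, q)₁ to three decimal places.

At (3/2, 5/2): F = (-65.000, -6.875).
Jacobian J = [[2·p - 4·q^2, -8·p·q - 10·q + 1], [-6·p·q - 8·p - 2, -3·p^2 + 8·q]].
At the point, J = [[-22.000, -54.000], [-36.500, 13.250]] (det J = -2262.500).
Solving J·Δ = −F gives Δ = (-0.545, -0.982).
Then the next iterate is (p, q)₁ = (0.955, 1.518).

(0.955, 1.518)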